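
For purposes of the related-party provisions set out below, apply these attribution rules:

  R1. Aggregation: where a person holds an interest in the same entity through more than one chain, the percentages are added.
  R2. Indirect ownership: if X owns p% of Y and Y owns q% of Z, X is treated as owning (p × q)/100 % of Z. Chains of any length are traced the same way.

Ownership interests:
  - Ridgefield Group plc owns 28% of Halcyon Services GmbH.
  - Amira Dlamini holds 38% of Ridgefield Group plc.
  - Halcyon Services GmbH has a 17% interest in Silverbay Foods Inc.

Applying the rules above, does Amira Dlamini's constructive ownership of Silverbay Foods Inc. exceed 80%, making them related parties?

Chain via Ridgefield Group plc → Halcyon Services GmbH (R2): 38% × 28% × 17% = 1.8088% of Silverbay Foods Inc.
1.8088% does not exceed the 80% threshold, so Amira is not a related party to Silverbay Foods Inc.

No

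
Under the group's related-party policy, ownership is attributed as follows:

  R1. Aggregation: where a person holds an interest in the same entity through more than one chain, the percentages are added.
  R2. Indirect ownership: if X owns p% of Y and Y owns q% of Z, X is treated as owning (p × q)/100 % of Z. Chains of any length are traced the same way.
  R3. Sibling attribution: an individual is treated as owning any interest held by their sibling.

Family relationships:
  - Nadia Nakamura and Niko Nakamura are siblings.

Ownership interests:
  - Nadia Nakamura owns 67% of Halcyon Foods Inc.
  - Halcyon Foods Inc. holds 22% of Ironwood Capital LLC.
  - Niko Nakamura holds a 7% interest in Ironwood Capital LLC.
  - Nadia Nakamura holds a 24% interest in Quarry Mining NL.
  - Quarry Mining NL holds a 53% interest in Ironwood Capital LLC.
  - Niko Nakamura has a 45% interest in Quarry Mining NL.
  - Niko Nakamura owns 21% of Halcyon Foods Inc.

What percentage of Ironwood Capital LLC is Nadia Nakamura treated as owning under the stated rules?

62.93%

By sibling attribution (R3), Nadia Nakamura is treated as also owning Niko Nakamura's interest in Halcyon Foods Inc, giving 67% + 21% = 88%.
By sibling attribution (R3), Nadia Nakamura is treated as also owning Niko Nakamura's interest in Quarry Mining NL, giving 24% + 45% = 69%.
By sibling attribution (R3), Nadia Nakamura is treated as owning Niko Nakamura's 7% interest in Ironwood Capital LLC.
Chain via Halcyon Foods Inc. (R2): 88% × 22% = 19.36% of Ironwood Capital LLC.
Chain via Quarry Mining NL (R2): 69% × 53% = 36.57% of Ironwood Capital LLC.
Direct interest in Ironwood Capital LLC: 7%.
Aggregating (R1): 19.36% + 36.57% + 7% = 62.93%.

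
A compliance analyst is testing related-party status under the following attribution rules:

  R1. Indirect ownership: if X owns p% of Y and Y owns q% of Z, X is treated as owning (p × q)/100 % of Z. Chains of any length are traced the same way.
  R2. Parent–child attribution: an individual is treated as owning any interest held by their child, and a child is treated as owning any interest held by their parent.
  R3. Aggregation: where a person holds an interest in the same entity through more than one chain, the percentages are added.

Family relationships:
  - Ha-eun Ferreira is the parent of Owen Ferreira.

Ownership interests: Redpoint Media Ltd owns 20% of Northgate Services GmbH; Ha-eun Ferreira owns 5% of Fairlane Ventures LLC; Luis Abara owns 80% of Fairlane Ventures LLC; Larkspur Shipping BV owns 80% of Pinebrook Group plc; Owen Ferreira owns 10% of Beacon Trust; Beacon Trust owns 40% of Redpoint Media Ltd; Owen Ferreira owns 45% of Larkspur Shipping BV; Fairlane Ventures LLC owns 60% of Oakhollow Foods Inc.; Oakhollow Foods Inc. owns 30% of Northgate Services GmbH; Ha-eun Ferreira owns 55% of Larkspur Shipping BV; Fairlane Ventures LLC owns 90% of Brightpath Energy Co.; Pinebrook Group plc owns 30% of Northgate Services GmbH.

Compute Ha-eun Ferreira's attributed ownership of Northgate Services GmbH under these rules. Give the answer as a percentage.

By parent–child attribution (R2), Ha-eun Ferreira is treated as also owning Owen Ferreira's interest in Larkspur Shipping BV, giving 55% + 45% = 100%.
By parent–child attribution (R2), Ha-eun Ferreira is treated as owning Owen Ferreira's 10% interest in Beacon Trust.
Chain via Fairlane Ventures LLC → Oakhollow Foods Inc. (R1): 5% × 60% × 30% = 0.9% of Northgate Services GmbH.
Chain via Larkspur Shipping BV → Pinebrook Group plc (R1): 100% × 80% × 30% = 24% of Northgate Services GmbH.
Chain via Beacon Trust → Redpoint Media Ltd (R1): 10% × 40% × 20% = 0.8% of Northgate Services GmbH.
Aggregating (R3): 0.9% + 24% + 0.8% = 25.7%.

25.7%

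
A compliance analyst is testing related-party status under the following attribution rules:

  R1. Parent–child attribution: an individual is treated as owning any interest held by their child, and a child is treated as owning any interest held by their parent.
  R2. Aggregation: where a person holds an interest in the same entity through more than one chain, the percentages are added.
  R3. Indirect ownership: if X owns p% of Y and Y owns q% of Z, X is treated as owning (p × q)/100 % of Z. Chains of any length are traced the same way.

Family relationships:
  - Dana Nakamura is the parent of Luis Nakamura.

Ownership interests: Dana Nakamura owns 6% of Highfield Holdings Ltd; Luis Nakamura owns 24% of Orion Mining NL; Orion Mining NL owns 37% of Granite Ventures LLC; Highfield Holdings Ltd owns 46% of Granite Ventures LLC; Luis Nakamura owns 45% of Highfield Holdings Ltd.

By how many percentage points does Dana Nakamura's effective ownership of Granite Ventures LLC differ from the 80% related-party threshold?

By parent–child attribution (R1), Dana Nakamura is treated as also owning Luis Nakamura's interest in Highfield Holdings Ltd, giving 6% + 45% = 51%.
By parent–child attribution (R1), Dana Nakamura is treated as owning Luis Nakamura's 24% interest in Orion Mining NL.
Chain via Highfield Holdings Ltd (R3): 51% × 46% = 23.46% of Granite Ventures LLC.
Chain via Orion Mining NL (R3): 24% × 37% = 8.88% of Granite Ventures LLC.
Aggregating (R2): 23.46% + 8.88% = 32.34%.
32.34% falls short of the 80% threshold by 47.66 percentage points.

47.66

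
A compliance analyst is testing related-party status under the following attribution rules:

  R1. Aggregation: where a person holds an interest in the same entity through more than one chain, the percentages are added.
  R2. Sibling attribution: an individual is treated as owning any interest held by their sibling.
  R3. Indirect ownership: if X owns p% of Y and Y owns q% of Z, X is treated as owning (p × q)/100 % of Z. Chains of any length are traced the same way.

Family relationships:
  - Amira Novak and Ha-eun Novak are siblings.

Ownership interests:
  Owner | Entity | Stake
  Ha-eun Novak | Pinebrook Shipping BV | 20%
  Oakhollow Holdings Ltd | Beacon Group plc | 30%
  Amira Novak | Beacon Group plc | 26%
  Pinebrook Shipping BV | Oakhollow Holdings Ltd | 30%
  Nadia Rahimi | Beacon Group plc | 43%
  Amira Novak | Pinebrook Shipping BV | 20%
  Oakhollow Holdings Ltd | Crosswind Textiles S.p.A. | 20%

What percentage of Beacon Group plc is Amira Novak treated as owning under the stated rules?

29.6%

By sibling attribution (R2), Amira Novak is treated as also owning Ha-eun Novak's interest in Pinebrook Shipping BV, giving 20% + 20% = 40%.
Chain via Pinebrook Shipping BV → Oakhollow Holdings Ltd (R3): 40% × 30% × 30% = 3.6% of Beacon Group plc.
Direct interest in Beacon Group plc: 26%.
Aggregating (R1): 3.6% + 26% = 29.6%.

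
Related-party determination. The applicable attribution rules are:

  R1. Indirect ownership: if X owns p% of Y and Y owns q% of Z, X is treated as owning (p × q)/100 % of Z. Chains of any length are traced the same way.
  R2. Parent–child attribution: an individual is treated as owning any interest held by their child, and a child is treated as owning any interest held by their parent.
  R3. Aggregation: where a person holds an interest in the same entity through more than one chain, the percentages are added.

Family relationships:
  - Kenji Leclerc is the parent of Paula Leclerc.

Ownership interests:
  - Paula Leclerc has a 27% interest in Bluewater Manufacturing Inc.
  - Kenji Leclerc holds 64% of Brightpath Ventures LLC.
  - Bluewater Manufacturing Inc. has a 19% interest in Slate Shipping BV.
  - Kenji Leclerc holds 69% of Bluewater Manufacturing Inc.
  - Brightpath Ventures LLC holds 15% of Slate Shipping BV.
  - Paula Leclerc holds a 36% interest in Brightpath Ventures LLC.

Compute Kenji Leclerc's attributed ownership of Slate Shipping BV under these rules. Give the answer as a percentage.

By parent–child attribution (R2), Kenji Leclerc is treated as also owning Paula Leclerc's interest in Bluewater Manufacturing Inc, giving 69% + 27% = 96%.
By parent–child attribution (R2), Kenji Leclerc is treated as also owning Paula Leclerc's interest in Brightpath Ventures LLC, giving 64% + 36% = 100%.
Chain via Bluewater Manufacturing Inc. (R1): 96% × 19% = 18.24% of Slate Shipping BV.
Chain via Brightpath Ventures LLC (R1): 100% × 15% = 15% of Slate Shipping BV.
Aggregating (R3): 18.24% + 15% = 33.24%.

33.24%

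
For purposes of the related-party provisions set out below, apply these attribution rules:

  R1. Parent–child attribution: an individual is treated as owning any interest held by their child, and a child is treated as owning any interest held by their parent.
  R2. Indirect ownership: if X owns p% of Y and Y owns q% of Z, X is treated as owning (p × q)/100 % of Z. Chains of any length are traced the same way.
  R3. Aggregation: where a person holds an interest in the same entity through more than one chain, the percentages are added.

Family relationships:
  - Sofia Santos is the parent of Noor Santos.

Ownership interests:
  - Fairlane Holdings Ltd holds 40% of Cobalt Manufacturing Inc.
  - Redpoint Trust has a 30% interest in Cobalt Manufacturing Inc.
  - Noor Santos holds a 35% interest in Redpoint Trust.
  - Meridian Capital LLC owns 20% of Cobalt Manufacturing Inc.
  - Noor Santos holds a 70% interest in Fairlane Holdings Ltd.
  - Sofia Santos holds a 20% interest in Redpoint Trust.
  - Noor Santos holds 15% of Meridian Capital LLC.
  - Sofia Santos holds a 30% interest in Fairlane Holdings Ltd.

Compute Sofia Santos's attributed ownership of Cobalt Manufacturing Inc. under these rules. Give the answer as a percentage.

59.5%

By parent–child attribution (R1), Sofia Santos is treated as also owning Noor Santos's interest in Fairlane Holdings Ltd, giving 30% + 70% = 100%.
By parent–child attribution (R1), Sofia Santos is treated as also owning Noor Santos's interest in Redpoint Trust, giving 20% + 35% = 55%.
By parent–child attribution (R1), Sofia Santos is treated as owning Noor Santos's 15% interest in Meridian Capital LLC.
Chain via Fairlane Holdings Ltd (R2): 100% × 40% = 40% of Cobalt Manufacturing Inc.
Chain via Redpoint Trust (R2): 55% × 30% = 16.5% of Cobalt Manufacturing Inc.
Chain via Meridian Capital LLC (R2): 15% × 20% = 3% of Cobalt Manufacturing Inc.
Aggregating (R3): 40% + 16.5% + 3% = 59.5%.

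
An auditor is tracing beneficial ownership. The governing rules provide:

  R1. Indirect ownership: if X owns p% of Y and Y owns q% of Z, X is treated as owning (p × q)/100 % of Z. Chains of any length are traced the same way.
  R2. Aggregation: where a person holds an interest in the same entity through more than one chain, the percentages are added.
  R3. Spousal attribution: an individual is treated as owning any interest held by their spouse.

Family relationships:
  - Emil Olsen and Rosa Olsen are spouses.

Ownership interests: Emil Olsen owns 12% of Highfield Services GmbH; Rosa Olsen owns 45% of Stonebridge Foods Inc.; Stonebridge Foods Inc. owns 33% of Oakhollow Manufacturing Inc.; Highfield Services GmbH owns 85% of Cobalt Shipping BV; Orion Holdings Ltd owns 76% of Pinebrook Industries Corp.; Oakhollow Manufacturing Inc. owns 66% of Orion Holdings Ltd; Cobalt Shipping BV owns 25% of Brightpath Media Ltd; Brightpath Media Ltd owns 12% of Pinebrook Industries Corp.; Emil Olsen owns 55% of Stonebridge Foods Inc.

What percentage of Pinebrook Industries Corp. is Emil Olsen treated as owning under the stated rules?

By spousal attribution (R3), Emil Olsen is treated as also owning Rosa Olsen's interest in Stonebridge Foods Inc, giving 55% + 45% = 100%.
Chain via Stonebridge Foods Inc. → Oakhollow Manufacturing Inc. → Orion Holdings Ltd (R1): 100% × 33% × 66% × 76% = 16.5528% of Pinebrook Industries Corp.
Chain via Highfield Services GmbH → Cobalt Shipping BV → Brightpath Media Ltd (R1): 12% × 85% × 25% × 12% = 0.306% of Pinebrook Industries Corp.
Aggregating (R2): 16.5528% + 0.306% = 16.8588%.

16.8588%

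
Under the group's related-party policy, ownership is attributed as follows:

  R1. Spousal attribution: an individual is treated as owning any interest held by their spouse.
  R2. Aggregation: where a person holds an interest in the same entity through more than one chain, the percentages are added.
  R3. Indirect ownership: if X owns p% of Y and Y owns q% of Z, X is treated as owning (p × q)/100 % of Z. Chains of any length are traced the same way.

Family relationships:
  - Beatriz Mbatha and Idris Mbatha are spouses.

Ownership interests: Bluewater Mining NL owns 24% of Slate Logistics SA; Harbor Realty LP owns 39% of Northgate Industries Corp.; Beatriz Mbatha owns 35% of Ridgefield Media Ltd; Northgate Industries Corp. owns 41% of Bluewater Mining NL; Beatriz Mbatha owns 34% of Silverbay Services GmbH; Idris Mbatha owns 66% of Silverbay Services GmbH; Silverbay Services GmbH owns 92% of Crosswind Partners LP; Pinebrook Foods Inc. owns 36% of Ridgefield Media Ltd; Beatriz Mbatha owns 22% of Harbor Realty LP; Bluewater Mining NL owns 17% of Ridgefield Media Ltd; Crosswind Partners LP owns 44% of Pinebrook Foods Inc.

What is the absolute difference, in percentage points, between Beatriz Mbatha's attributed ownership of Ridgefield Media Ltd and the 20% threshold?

30.170826

By spousal attribution (R1), Beatriz Mbatha is treated as also owning Idris Mbatha's interest in Silverbay Services GmbH, giving 34% + 66% = 100%.
Chain via Harbor Realty LP → Northgate Industries Corp. → Bluewater Mining NL (R3): 22% × 39% × 41% × 17% = 0.598026% of Ridgefield Media Ltd.
Chain via Silverbay Services GmbH → Crosswind Partners LP → Pinebrook Foods Inc. (R3): 100% × 92% × 44% × 36% = 14.5728% of Ridgefield Media Ltd.
Direct interest in Ridgefield Media Ltd: 35%.
Aggregating (R2): 0.598026% + 14.5728% + 35% = 50.170826%.
50.170826% exceeds the 20% threshold by 30.170826 percentage points.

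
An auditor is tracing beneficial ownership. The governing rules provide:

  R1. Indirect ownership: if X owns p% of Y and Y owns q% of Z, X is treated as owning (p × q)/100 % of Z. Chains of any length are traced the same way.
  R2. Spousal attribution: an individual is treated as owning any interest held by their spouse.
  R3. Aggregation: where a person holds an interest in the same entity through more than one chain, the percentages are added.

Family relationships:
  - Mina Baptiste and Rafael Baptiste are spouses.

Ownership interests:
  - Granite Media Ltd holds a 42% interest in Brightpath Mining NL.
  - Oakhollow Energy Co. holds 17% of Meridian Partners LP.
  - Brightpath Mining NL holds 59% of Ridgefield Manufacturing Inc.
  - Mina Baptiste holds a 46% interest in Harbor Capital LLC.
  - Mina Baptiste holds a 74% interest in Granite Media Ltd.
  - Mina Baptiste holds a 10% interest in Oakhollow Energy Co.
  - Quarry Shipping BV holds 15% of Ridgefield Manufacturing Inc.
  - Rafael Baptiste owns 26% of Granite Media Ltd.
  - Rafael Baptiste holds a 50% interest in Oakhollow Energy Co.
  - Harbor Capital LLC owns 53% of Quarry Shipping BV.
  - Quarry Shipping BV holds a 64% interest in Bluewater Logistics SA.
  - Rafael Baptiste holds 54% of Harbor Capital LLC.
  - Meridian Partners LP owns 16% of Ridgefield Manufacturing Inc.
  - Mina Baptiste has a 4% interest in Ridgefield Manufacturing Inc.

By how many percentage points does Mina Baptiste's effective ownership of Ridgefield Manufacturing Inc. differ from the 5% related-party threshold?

By spousal attribution (R2), Mina Baptiste is treated as also owning Rafael Baptiste's interest in Harbor Capital LLC, giving 46% + 54% = 100%.
By spousal attribution (R2), Mina Baptiste is treated as also owning Rafael Baptiste's interest in Oakhollow Energy Co, giving 10% + 50% = 60%.
By spousal attribution (R2), Mina Baptiste is treated as also owning Rafael Baptiste's interest in Granite Media Ltd, giving 74% + 26% = 100%.
Chain via Harbor Capital LLC → Quarry Shipping BV (R1): 100% × 53% × 15% = 7.95% of Ridgefield Manufacturing Inc.
Chain via Oakhollow Energy Co. → Meridian Partners LP (R1): 60% × 17% × 16% = 1.632% of Ridgefield Manufacturing Inc.
Chain via Granite Media Ltd → Brightpath Mining NL (R1): 100% × 42% × 59% = 24.78% of Ridgefield Manufacturing Inc.
Direct interest in Ridgefield Manufacturing Inc: 4%.
Aggregating (R3): 7.95% + 1.632% + 24.78% + 4% = 38.362%.
38.362% exceeds the 5% threshold by 33.362 percentage points.

33.362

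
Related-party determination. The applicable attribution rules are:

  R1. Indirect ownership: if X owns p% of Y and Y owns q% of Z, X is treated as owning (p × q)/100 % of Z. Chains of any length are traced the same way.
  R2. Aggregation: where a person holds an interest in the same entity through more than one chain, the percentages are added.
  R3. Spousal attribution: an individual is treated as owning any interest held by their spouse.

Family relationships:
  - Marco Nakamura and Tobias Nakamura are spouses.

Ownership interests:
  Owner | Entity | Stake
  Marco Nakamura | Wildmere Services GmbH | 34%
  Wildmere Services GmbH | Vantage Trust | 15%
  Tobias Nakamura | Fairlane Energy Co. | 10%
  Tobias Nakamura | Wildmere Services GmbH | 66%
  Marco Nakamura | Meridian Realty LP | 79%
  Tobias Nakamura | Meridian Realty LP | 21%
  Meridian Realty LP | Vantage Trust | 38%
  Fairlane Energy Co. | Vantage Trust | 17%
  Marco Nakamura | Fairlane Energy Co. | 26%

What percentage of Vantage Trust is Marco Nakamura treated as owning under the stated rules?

59.12%

By spousal attribution (R3), Marco Nakamura is treated as also owning Tobias Nakamura's interest in Fairlane Energy Co, giving 26% + 10% = 36%.
By spousal attribution (R3), Marco Nakamura is treated as also owning Tobias Nakamura's interest in Meridian Realty LP, giving 79% + 21% = 100%.
By spousal attribution (R3), Marco Nakamura is treated as also owning Tobias Nakamura's interest in Wildmere Services GmbH, giving 34% + 66% = 100%.
Chain via Fairlane Energy Co. (R1): 36% × 17% = 6.12% of Vantage Trust.
Chain via Meridian Realty LP (R1): 100% × 38% = 38% of Vantage Trust.
Chain via Wildmere Services GmbH (R1): 100% × 15% = 15% of Vantage Trust.
Aggregating (R2): 6.12% + 38% + 15% = 59.12%.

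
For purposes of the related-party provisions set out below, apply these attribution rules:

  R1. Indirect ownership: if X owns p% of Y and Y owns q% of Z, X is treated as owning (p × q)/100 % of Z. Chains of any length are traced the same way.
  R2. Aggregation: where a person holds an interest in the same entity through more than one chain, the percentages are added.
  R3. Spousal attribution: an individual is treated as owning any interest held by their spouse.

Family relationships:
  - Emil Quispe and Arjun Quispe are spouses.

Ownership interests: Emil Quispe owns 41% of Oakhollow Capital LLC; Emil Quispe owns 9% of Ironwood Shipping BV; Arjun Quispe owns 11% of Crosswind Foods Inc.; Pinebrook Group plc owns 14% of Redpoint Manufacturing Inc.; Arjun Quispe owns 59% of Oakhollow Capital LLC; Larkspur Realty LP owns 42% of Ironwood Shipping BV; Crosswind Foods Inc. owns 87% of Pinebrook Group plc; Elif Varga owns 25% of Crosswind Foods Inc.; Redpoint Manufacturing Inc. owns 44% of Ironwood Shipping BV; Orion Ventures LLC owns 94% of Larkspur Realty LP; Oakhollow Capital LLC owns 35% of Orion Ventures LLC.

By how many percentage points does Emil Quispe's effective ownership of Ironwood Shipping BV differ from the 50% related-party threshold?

By spousal attribution (R3), Emil Quispe is treated as also owning Arjun Quispe's interest in Oakhollow Capital LLC, giving 41% + 59% = 100%.
By spousal attribution (R3), Emil Quispe is treated as owning Arjun Quispe's 11% interest in Crosswind Foods Inc.
Chain via Oakhollow Capital LLC → Orion Ventures LLC → Larkspur Realty LP (R1): 100% × 35% × 94% × 42% = 13.818% of Ironwood Shipping BV.
Direct interest in Ironwood Shipping BV: 9%.
Chain via Crosswind Foods Inc. → Pinebrook Group plc → Redpoint Manufacturing Inc. (R1): 11% × 87% × 14% × 44% = 0.589512% of Ironwood Shipping BV.
Aggregating (R2): 13.818% + 9% + 0.589512% = 23.407512%.
23.407512% falls short of the 50% threshold by 26.592488 percentage points.

26.592488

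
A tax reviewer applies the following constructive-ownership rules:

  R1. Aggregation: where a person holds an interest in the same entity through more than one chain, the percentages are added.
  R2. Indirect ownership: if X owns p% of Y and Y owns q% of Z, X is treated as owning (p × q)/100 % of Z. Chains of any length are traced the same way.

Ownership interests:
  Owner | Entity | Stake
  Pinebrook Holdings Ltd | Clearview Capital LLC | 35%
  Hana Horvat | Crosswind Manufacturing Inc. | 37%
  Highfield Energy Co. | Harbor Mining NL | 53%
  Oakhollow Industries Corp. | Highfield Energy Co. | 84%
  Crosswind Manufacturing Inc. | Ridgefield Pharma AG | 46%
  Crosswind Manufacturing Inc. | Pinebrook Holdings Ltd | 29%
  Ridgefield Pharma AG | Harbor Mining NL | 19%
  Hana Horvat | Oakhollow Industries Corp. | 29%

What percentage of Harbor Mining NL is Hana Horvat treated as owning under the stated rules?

Chain via Crosswind Manufacturing Inc. → Ridgefield Pharma AG (R2): 37% × 46% × 19% = 3.2338% of Harbor Mining NL.
Chain via Oakhollow Industries Corp. → Highfield Energy Co. (R2): 29% × 84% × 53% = 12.9108% of Harbor Mining NL.
Aggregating (R1): 3.2338% + 12.9108% = 16.1446%.

16.1446%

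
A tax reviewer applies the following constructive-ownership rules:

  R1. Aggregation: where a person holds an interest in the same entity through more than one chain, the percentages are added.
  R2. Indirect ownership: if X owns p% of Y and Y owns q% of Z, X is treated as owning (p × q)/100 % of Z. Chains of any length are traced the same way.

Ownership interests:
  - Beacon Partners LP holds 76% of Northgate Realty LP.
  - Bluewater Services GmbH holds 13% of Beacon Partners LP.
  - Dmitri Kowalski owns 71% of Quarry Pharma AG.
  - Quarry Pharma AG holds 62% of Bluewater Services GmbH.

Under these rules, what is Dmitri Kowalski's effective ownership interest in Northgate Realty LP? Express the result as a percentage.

Chain via Quarry Pharma AG → Bluewater Services GmbH → Beacon Partners LP (R2): 71% × 62% × 13% × 76% = 4.349176% of Northgate Realty LP.

4.349176%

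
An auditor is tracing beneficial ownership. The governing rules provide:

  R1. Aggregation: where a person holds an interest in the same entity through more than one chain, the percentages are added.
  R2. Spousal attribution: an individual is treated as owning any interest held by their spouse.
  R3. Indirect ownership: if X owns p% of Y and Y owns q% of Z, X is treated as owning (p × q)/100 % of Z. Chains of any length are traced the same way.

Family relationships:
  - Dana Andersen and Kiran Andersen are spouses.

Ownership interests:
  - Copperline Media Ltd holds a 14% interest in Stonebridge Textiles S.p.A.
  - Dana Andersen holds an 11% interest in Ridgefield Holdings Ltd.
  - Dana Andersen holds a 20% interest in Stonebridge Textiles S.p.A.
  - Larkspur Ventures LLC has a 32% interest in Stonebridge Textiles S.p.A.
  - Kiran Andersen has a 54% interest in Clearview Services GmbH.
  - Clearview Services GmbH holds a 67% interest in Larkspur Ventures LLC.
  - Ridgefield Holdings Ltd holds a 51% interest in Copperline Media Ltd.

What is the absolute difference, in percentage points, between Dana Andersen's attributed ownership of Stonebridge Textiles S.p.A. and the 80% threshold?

47.637

By spousal attribution (R2), Dana Andersen is treated as owning Kiran Andersen's 54% interest in Clearview Services GmbH.
Chain via Ridgefield Holdings Ltd → Copperline Media Ltd (R3): 11% × 51% × 14% = 0.7854% of Stonebridge Textiles S.p.A.
Direct interest in Stonebridge Textiles S.p.A: 20%.
Chain via Clearview Services GmbH → Larkspur Ventures LLC (R3): 54% × 67% × 32% = 11.5776% of Stonebridge Textiles S.p.A.
Aggregating (R1): 0.7854% + 20% + 11.5776% = 32.363%.
32.363% falls short of the 80% threshold by 47.637 percentage points.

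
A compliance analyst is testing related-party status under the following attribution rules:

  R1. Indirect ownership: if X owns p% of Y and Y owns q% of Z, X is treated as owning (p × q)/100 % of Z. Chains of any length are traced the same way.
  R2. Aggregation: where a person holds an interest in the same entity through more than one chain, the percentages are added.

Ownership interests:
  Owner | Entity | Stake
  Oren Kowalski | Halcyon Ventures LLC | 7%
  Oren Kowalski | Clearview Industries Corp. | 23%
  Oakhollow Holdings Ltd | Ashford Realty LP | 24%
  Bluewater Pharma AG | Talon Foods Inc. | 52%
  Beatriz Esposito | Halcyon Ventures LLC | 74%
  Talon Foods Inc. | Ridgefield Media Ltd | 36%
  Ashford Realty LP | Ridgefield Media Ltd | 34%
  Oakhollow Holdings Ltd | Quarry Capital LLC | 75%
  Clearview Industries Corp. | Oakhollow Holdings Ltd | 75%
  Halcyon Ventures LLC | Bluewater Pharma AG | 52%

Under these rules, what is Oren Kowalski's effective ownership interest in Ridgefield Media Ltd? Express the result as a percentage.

Chain via Halcyon Ventures LLC → Bluewater Pharma AG → Talon Foods Inc. (R1): 7% × 52% × 52% × 36% = 0.681408% of Ridgefield Media Ltd.
Chain via Clearview Industries Corp. → Oakhollow Holdings Ltd → Ashford Realty LP (R1): 23% × 75% × 24% × 34% = 1.4076% of Ridgefield Media Ltd.
Aggregating (R2): 0.681408% + 1.4076% = 2.089008%.

2.089008%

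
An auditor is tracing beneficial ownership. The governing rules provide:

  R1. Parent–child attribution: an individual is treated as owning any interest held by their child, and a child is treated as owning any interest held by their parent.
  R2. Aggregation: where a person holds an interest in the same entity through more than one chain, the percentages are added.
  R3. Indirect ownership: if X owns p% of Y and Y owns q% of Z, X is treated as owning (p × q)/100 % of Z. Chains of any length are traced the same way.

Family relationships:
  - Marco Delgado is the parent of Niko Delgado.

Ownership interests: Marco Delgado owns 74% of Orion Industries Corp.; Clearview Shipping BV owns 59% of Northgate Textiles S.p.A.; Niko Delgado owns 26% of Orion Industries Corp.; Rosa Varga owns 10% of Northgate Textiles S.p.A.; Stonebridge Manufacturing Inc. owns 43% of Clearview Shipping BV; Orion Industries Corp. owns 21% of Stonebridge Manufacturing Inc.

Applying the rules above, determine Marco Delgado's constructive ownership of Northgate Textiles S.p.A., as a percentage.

5.3277%

By parent–child attribution (R1), Marco Delgado is treated as also owning Niko Delgado's interest in Orion Industries Corp, giving 74% + 26% = 100%.
Chain via Orion Industries Corp. → Stonebridge Manufacturing Inc. → Clearview Shipping BV (R3): 100% × 21% × 43% × 59% = 5.3277% of Northgate Textiles S.p.A.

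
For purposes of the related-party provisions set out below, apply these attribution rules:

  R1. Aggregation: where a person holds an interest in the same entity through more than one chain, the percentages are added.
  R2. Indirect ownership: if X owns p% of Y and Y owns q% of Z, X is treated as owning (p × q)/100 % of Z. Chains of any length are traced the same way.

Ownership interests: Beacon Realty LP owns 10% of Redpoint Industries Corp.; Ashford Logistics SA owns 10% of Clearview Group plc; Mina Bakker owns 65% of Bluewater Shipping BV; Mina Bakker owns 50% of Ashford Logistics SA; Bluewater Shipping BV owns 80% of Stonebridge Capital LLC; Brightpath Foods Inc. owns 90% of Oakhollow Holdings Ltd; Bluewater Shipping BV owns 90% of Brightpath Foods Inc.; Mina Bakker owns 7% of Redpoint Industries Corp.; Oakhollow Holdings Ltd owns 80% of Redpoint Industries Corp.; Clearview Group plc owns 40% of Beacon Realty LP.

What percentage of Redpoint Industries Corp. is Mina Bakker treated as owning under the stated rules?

Chain via Bluewater Shipping BV → Brightpath Foods Inc. → Oakhollow Holdings Ltd (R2): 65% × 90% × 90% × 80% = 42.12% of Redpoint Industries Corp.
Chain via Ashford Logistics SA → Clearview Group plc → Beacon Realty LP (R2): 50% × 10% × 40% × 10% = 0.2% of Redpoint Industries Corp.
Direct interest in Redpoint Industries Corp: 7%.
Aggregating (R1): 42.12% + 0.2% + 7% = 49.32%.

49.32%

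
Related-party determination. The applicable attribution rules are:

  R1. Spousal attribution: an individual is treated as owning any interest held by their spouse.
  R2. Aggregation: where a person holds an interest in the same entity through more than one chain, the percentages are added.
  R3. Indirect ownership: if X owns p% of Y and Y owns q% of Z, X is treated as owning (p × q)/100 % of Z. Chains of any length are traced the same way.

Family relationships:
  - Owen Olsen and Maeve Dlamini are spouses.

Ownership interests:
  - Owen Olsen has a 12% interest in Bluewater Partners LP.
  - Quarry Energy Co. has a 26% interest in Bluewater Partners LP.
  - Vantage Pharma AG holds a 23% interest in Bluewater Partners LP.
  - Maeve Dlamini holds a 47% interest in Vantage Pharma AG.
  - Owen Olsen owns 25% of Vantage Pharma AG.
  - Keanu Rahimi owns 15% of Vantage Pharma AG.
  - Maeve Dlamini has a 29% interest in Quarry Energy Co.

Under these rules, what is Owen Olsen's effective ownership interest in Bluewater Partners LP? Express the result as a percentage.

36.1%

By spousal attribution (R1), Owen Olsen is treated as also owning Maeve Dlamini's interest in Vantage Pharma AG, giving 25% + 47% = 72%.
By spousal attribution (R1), Owen Olsen is treated as owning Maeve Dlamini's 29% interest in Quarry Energy Co.
Chain via Vantage Pharma AG (R3): 72% × 23% = 16.56% of Bluewater Partners LP.
Direct interest in Bluewater Partners LP: 12%.
Chain via Quarry Energy Co. (R3): 29% × 26% = 7.54% of Bluewater Partners LP.
Aggregating (R2): 16.56% + 12% + 7.54% = 36.1%.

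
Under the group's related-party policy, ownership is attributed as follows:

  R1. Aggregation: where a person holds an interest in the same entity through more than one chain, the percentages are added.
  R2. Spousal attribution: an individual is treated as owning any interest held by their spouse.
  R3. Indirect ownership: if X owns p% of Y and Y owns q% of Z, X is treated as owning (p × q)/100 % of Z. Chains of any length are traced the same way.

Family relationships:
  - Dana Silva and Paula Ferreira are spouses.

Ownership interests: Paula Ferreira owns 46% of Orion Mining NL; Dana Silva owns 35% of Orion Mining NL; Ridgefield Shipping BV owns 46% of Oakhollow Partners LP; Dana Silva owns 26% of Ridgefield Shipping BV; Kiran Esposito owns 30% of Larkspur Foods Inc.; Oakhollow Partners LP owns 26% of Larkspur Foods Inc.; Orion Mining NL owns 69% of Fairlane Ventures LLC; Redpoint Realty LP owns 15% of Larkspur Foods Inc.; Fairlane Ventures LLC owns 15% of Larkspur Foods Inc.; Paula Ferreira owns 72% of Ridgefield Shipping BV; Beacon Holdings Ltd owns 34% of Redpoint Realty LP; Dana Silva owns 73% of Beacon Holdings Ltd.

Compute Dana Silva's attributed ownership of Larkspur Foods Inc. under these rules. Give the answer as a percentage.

By spousal attribution (R2), Dana Silva is treated as also owning Paula Ferreira's interest in Orion Mining NL, giving 35% + 46% = 81%.
By spousal attribution (R2), Dana Silva is treated as also owning Paula Ferreira's interest in Ridgefield Shipping BV, giving 26% + 72% = 98%.
Chain via Beacon Holdings Ltd → Redpoint Realty LP (R3): 73% × 34% × 15% = 3.723% of Larkspur Foods Inc.
Chain via Orion Mining NL → Fairlane Ventures LLC (R3): 81% × 69% × 15% = 8.3835% of Larkspur Foods Inc.
Chain via Ridgefield Shipping BV → Oakhollow Partners LP (R3): 98% × 46% × 26% = 11.7208% of Larkspur Foods Inc.
Aggregating (R1): 3.723% + 8.3835% + 11.7208% = 23.8273%.

23.8273%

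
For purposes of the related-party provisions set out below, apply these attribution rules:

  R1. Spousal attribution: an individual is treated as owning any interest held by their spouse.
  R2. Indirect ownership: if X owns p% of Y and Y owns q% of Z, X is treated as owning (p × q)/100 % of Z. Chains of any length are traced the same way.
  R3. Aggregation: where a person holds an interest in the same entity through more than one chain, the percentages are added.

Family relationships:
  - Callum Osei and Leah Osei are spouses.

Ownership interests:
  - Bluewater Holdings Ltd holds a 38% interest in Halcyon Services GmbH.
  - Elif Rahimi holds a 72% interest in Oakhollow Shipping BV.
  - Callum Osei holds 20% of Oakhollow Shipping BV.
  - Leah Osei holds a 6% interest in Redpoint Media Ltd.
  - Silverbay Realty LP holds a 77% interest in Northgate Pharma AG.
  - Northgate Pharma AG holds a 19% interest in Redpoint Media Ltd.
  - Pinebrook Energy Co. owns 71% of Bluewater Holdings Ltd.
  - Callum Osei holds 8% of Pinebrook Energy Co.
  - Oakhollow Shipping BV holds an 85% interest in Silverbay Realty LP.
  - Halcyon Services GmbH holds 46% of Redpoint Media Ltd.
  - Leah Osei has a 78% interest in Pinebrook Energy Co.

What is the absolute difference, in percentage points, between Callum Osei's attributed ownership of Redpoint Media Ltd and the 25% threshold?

5.839612

By spousal attribution (R1), Callum Osei is treated as also owning Leah Osei's interest in Pinebrook Energy Co, giving 8% + 78% = 86%.
By spousal attribution (R1), Callum Osei is treated as owning Leah Osei's 6% interest in Redpoint Media Ltd.
Chain via Oakhollow Shipping BV → Silverbay Realty LP → Northgate Pharma AG (R2): 20% × 85% × 77% × 19% = 2.4871% of Redpoint Media Ltd.
Chain via Pinebrook Energy Co. → Bluewater Holdings Ltd → Halcyon Services GmbH (R2): 86% × 71% × 38% × 46% = 10.673288% of Redpoint Media Ltd.
Direct interest in Redpoint Media Ltd: 6%.
Aggregating (R3): 2.4871% + 10.673288% + 6% = 19.160388%.
19.160388% falls short of the 25% threshold by 5.839612 percentage points.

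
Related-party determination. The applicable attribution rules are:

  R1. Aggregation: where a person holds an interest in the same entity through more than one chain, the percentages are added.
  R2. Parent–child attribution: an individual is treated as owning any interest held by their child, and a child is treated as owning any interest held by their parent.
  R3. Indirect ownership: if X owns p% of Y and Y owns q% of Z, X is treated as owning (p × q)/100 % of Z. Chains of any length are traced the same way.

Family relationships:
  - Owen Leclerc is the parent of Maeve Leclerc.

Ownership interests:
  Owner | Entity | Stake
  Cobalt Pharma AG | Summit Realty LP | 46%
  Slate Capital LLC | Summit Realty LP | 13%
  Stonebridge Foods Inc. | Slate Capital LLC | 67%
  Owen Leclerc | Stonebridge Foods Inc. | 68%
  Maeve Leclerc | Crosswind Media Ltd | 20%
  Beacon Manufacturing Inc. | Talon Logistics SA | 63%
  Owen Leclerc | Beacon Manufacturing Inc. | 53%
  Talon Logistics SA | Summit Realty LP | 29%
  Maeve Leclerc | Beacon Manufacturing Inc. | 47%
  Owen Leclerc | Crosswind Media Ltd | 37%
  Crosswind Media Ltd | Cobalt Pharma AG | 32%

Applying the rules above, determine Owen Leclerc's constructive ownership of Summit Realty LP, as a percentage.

32.5832%

By parent–child attribution (R2), Owen Leclerc is treated as also owning Maeve Leclerc's interest in Beacon Manufacturing Inc, giving 53% + 47% = 100%.
By parent–child attribution (R2), Owen Leclerc is treated as also owning Maeve Leclerc's interest in Crosswind Media Ltd, giving 37% + 20% = 57%.
Chain via Beacon Manufacturing Inc. → Talon Logistics SA (R3): 100% × 63% × 29% = 18.27% of Summit Realty LP.
Chain via Crosswind Media Ltd → Cobalt Pharma AG (R3): 57% × 32% × 46% = 8.3904% of Summit Realty LP.
Chain via Stonebridge Foods Inc. → Slate Capital LLC (R3): 68% × 67% × 13% = 5.9228% of Summit Realty LP.
Aggregating (R1): 18.27% + 8.3904% + 5.9228% = 32.5832%.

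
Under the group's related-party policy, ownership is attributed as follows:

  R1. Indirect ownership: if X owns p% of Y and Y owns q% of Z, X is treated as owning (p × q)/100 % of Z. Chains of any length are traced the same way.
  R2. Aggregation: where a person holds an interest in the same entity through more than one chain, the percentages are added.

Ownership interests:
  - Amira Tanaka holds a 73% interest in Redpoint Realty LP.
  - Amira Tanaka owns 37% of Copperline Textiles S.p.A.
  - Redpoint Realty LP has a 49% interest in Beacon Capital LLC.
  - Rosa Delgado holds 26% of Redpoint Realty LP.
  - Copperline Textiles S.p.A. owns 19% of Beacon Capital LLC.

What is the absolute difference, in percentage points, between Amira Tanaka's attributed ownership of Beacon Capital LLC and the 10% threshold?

32.8

Chain via Copperline Textiles S.p.A. (R1): 37% × 19% = 7.03% of Beacon Capital LLC.
Chain via Redpoint Realty LP (R1): 73% × 49% = 35.77% of Beacon Capital LLC.
Aggregating (R2): 7.03% + 35.77% = 42.8%.
42.8% exceeds the 10% threshold by 32.8 percentage points.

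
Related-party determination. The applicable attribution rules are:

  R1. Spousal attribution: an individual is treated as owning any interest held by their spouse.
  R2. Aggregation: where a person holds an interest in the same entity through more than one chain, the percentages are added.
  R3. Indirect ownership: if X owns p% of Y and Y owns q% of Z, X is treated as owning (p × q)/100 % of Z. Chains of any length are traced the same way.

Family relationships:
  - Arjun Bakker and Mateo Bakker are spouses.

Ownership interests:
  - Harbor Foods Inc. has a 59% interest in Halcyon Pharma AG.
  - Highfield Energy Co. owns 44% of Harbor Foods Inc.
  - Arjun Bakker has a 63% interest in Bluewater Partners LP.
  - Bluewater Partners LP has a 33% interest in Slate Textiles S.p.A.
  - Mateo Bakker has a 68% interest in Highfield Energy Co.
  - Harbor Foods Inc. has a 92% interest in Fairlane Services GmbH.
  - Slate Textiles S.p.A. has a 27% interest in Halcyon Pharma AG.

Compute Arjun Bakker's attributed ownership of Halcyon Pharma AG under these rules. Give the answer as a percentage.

23.2661%

By spousal attribution (R1), Arjun Bakker is treated as owning Mateo Bakker's 68% interest in Highfield Energy Co.
Chain via Bluewater Partners LP → Slate Textiles S.p.A. (R3): 63% × 33% × 27% = 5.6133% of Halcyon Pharma AG.
Chain via Highfield Energy Co. → Harbor Foods Inc. (R3): 68% × 44% × 59% = 17.6528% of Halcyon Pharma AG.
Aggregating (R2): 5.6133% + 17.6528% = 23.2661%.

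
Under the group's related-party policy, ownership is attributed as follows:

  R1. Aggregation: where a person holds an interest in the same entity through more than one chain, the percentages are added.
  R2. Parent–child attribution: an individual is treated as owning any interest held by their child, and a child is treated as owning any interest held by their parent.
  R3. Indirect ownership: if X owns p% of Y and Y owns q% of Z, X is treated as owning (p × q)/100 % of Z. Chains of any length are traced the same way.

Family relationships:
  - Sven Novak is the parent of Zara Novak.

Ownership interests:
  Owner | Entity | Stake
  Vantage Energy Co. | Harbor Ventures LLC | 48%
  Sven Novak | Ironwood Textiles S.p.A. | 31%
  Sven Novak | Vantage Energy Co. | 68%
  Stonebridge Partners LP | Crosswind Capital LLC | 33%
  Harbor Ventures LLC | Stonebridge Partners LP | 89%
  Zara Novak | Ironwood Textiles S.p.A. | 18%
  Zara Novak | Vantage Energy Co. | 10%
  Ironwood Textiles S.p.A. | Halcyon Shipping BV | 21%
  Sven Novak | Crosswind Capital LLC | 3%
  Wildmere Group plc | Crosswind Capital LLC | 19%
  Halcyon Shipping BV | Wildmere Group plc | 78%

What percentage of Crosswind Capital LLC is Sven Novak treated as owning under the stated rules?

By parent–child attribution (R2), Sven Novak is treated as also owning Zara Novak's interest in Ironwood Textiles S.p.A, giving 31% + 18% = 49%.
By parent–child attribution (R2), Sven Novak is treated as also owning Zara Novak's interest in Vantage Energy Co, giving 68% + 10% = 78%.
Chain via Ironwood Textiles S.p.A. → Halcyon Shipping BV → Wildmere Group plc (R3): 49% × 21% × 78% × 19% = 1.524978% of Crosswind Capital LLC.
Chain via Vantage Energy Co. → Harbor Ventures LLC → Stonebridge Partners LP (R3): 78% × 48% × 89% × 33% = 10.996128% of Crosswind Capital LLC.
Direct interest in Crosswind Capital LLC: 3%.
Aggregating (R1): 1.524978% + 10.996128% + 3% = 15.521106%.

15.521106%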